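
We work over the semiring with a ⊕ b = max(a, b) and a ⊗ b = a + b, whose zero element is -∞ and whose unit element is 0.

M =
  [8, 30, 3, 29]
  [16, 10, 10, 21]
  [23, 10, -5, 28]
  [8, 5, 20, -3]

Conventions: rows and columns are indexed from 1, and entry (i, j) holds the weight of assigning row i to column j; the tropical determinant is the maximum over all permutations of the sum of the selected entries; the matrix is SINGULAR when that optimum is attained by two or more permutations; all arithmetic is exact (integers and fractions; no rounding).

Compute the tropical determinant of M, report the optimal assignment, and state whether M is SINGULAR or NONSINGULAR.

σ = (1, 2, 3, 4): 8 + 10 + (-5) + (-3) = 10
σ = (1, 2, 4, 3): 8 + 10 + 28 + 20 = 66
σ = (1, 3, 2, 4): 8 + 10 + 10 + (-3) = 25
σ = (1, 3, 4, 2): 8 + 10 + 28 + 5 = 51
σ = (1, 4, 2, 3): 8 + 21 + 10 + 20 = 59
σ = (1, 4, 3, 2): 8 + 21 + (-5) + 5 = 29
σ = (2, 1, 3, 4): 30 + 16 + (-5) + (-3) = 38
σ = (2, 1, 4, 3): 30 + 16 + 28 + 20 = 94
σ = (2, 3, 1, 4): 30 + 10 + 23 + (-3) = 60
σ = (2, 3, 4, 1): 30 + 10 + 28 + 8 = 76
σ = (2, 4, 1, 3): 30 + 21 + 23 + 20 = 94
σ = (2, 4, 3, 1): 30 + 21 + (-5) + 8 = 54
σ = (3, 1, 2, 4): 3 + 16 + 10 + (-3) = 26
σ = (3, 1, 4, 2): 3 + 16 + 28 + 5 = 52
σ = (3, 2, 1, 4): 3 + 10 + 23 + (-3) = 33
σ = (3, 2, 4, 1): 3 + 10 + 28 + 8 = 49
σ = (3, 4, 1, 2): 3 + 21 + 23 + 5 = 52
σ = (3, 4, 2, 1): 3 + 21 + 10 + 8 = 42
σ = (4, 1, 2, 3): 29 + 16 + 10 + 20 = 75
σ = (4, 1, 3, 2): 29 + 16 + (-5) + 5 = 45
σ = (4, 2, 1, 3): 29 + 10 + 23 + 20 = 82
σ = (4, 2, 3, 1): 29 + 10 + (-5) + 8 = 42
σ = (4, 3, 1, 2): 29 + 10 + 23 + 5 = 67
σ = (4, 3, 2, 1): 29 + 10 + 10 + 8 = 57
Optimal value attained by: σ = (2, 1, 4, 3).
Answer: det⊕(M) = 94; verdict: SINGULAR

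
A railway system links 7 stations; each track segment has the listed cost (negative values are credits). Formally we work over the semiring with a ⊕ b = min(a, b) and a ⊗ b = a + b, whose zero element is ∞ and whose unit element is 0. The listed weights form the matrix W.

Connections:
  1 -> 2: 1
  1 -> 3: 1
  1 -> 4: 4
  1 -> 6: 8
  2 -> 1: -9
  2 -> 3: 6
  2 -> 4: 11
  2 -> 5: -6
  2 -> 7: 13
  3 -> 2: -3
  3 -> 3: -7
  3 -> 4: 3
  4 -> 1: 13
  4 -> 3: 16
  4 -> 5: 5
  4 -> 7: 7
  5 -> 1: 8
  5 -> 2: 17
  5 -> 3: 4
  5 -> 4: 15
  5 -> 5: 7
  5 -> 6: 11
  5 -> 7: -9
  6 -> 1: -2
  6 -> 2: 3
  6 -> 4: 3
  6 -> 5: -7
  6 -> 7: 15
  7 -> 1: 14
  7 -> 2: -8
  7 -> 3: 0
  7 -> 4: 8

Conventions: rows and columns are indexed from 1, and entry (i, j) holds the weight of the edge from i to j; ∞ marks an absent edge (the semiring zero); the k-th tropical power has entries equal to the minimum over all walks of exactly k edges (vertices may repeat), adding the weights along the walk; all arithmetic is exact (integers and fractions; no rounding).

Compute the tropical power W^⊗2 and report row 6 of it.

W^⊗2:
  [-8, -2, -6, 4, -5, ∞, 11]
  [2, -8, -8, -5, 1, -1, -15]
  [-12, -10, -14, -4, -9, ∞, 10]
  [13, -1, 7, 15, 12, 16, -4]
  [5, -17, -9, -1, 4, 16, -2]
  [-6, -1, -3, 2, -3, 4, -16]
  [-17, -3, -7, 3, -14, 22, 5]
Answer: row 6 of W^⊗2 = [-6, -1, -3, 2, -3, 4, -16]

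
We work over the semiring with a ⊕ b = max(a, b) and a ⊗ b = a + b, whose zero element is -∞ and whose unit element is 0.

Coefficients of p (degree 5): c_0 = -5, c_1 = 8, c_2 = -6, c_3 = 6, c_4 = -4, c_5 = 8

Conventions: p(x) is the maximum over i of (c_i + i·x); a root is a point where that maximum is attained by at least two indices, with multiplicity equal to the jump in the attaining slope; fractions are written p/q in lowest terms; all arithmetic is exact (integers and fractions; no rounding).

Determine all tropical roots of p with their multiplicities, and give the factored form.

hull edge (i=0, c=-5) to (i=1, c=8): slope 13, span 1
hull edge (i=1, c=8) to (i=5, c=8): slope 0, span 4
Factored form: p(x) = 8 ⊗ (x ⊕ (-13)) ⊗ (x ⊕ 0) ⊗ (x ⊕ 0) ⊗ (x ⊕ 0) ⊗ (x ⊕ 0)
Answer: roots = -13 (mult 1), 0 (mult 4)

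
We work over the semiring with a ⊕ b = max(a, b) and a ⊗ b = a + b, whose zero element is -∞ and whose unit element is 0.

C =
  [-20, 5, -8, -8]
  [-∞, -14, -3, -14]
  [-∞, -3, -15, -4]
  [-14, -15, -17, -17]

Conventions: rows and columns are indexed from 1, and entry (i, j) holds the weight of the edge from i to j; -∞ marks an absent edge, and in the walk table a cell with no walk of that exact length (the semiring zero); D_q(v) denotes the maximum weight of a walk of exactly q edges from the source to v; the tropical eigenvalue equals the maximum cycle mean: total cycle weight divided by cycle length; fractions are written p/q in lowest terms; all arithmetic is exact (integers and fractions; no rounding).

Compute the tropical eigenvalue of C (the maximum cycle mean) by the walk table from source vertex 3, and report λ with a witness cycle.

q=0: [-∞, -∞, 0, -∞]
q=1: [-∞, -3, -15, -4]
q=2: [-18, -17, -6, -17]
q=3: [-31, -9, -20, -10]
q=4: [-24, -23, -12, -23]
Optimal cycle mean attained by: cycle 2->3->2, total (-3) + (-3), length 2.
Answer: λ = -3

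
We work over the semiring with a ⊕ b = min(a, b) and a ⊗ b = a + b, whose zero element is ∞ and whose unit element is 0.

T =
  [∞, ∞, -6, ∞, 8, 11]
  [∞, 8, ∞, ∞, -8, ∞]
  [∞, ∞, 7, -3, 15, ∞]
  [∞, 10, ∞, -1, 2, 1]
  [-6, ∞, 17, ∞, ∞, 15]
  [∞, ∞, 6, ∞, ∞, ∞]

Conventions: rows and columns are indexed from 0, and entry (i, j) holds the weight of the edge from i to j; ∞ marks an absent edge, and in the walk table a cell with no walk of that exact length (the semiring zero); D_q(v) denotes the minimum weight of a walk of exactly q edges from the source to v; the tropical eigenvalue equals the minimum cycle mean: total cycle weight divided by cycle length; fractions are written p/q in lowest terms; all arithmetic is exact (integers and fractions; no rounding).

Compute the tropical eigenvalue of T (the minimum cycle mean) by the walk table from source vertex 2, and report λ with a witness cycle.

q=0: [∞, ∞, 0, ∞, ∞, ∞]
q=1: [∞, ∞, 7, -3, 15, ∞]
q=2: [9, 7, 14, -4, -1, -2]
q=3: [-7, 6, 3, -5, -2, -3]
q=4: [-8, 5, -13, -6, -3, -4]
q=5: [-9, 4, -14, -16, -4, -5]
q=6: [-10, -6, -15, -17, -14, -15]
Optimal cycle mean attained by: cycle 0->2->3->4->0, total (-6) + (-3) + 2 + (-6), length 4.
Answer: λ = -13/4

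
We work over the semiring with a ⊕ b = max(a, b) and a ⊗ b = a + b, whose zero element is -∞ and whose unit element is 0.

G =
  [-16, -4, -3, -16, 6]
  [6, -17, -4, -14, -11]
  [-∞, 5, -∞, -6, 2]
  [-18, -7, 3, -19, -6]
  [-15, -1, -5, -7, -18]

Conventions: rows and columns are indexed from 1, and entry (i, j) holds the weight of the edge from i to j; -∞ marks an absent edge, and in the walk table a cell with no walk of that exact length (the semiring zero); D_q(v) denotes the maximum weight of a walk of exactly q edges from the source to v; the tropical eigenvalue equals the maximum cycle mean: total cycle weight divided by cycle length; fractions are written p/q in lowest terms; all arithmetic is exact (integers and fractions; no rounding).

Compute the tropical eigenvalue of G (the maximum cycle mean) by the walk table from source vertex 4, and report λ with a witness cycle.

q=0: [-∞, -∞, -∞, 0, -∞]
q=1: [-18, -7, 3, -19, -6]
q=2: [-1, 8, -11, -3, 5]
q=3: [14, 4, 4, -2, 5]
q=4: [10, 10, 11, -2, 20]
q=5: [16, 19, 15, 13, 16]
Optimal cycle mean attained by: cycle 1->5->2->1, total 6 + (-1) + 6, length 3.
Answer: λ = 11/3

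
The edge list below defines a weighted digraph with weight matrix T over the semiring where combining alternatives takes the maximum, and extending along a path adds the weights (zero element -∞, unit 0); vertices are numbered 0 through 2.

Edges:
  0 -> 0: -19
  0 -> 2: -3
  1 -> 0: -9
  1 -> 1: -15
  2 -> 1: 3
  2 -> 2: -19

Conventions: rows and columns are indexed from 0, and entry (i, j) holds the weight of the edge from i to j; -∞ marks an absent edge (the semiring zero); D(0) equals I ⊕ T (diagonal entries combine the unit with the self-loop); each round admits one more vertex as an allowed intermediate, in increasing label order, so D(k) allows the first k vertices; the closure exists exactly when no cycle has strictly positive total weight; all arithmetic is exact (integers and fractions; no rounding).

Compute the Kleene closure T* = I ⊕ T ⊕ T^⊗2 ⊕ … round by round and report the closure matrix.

D(0):
  [0, -∞, -3]
  [-9, 0, -∞]
  [-∞, 3, 0]
D(1):
  [0, -∞, -3]
  [-9, 0, -12]
  [-∞, 3, 0]
D(2):
  [0, -∞, -3]
  [-9, 0, -12]
  [-6, 3, 0]
D(3):
  [0, 0, -3]
  [-9, 0, -12]
  [-6, 3, 0]
Answer: T* = [[0, 0, -3], [-9, 0, -12], [-6, 3, 0]]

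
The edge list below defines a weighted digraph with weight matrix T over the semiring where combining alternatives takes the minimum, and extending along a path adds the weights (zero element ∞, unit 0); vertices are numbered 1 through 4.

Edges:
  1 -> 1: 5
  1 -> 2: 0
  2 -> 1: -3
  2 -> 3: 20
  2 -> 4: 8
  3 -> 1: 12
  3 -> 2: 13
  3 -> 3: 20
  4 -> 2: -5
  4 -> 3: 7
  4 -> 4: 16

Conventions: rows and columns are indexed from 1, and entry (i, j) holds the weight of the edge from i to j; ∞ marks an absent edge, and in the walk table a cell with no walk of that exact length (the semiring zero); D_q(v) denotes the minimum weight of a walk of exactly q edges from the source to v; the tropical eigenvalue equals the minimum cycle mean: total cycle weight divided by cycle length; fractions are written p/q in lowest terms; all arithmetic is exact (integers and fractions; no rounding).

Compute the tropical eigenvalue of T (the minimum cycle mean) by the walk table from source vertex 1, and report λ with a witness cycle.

q=0: [0, ∞, ∞, ∞]
q=1: [5, 0, ∞, ∞]
q=2: [-3, 5, 20, 8]
q=3: [2, -3, 15, 13]
q=4: [-6, 2, 17, 5]
Optimal cycle mean attained by: cycle 1->2->1, total 0 + (-3), length 2.
Answer: λ = -3/2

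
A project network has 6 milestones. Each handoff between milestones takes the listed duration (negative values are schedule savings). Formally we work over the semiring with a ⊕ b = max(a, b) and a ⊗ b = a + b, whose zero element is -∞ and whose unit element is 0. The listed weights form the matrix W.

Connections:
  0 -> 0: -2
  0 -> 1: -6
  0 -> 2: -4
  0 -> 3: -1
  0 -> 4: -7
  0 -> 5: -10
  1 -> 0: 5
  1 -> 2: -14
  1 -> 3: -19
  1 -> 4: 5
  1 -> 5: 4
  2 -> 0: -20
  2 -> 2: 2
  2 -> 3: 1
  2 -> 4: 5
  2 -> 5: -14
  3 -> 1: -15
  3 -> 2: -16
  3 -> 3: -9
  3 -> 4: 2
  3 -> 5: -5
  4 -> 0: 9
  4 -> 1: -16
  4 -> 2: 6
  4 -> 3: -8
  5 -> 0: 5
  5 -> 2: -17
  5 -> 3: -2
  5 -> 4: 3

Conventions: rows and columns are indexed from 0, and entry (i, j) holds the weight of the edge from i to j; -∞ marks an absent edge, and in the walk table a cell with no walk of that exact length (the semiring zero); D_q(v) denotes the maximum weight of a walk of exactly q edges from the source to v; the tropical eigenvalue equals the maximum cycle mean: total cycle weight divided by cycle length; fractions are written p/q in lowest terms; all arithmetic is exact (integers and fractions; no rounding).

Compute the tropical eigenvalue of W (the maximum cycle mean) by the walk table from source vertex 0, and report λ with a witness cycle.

q=0: [0, -∞, -∞, -∞, -∞, -∞]
q=1: [-2, -6, -4, -1, -7, -10]
q=2: [2, -8, -1, -3, 1, -2]
q=3: [10, -4, 7, 1, 4, -4]
q=4: [13, 4, 10, 9, 12, 0]
q=5: [21, 7, 18, 12, 15, 8]
q=6: [24, 15, 21, 20, 23, 11]
Optimal cycle mean attained by: cycle 2->4->2, total 5 + 6, length 2.
Answer: λ = 11/2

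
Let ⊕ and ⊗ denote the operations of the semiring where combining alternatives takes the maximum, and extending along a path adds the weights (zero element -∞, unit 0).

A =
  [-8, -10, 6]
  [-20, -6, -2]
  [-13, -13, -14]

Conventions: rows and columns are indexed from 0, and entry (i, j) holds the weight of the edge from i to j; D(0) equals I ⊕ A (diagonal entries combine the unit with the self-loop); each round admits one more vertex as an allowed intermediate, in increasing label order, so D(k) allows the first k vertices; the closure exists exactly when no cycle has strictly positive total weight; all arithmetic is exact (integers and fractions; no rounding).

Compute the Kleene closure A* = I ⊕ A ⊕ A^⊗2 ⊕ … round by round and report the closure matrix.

D(0):
  [0, -10, 6]
  [-20, 0, -2]
  [-13, -13, 0]
D(1):
  [0, -10, 6]
  [-20, 0, -2]
  [-13, -13, 0]
D(2):
  [0, -10, 6]
  [-20, 0, -2]
  [-13, -13, 0]
D(3):
  [0, -7, 6]
  [-15, 0, -2]
  [-13, -13, 0]
Answer: A* = [[0, -7, 6], [-15, 0, -2], [-13, -13, 0]]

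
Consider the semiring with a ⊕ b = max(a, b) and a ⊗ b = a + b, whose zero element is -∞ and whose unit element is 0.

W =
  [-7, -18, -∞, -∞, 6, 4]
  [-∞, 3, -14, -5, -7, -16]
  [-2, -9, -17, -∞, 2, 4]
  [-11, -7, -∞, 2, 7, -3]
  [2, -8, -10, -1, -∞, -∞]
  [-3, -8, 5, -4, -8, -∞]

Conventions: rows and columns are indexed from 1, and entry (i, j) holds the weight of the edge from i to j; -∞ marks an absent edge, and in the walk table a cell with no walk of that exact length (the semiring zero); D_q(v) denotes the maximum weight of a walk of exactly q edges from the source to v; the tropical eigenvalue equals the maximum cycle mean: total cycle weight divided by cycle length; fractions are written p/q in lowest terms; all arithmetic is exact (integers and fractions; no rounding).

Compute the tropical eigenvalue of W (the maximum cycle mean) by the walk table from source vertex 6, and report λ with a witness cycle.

q=0: [-∞, -∞, -∞, -∞, -∞, 0]
q=1: [-3, -8, 5, -4, -8, -∞]
q=2: [3, -4, -12, -2, 7, 9]
q=3: [9, 1, 14, 6, 9, 7]
q=4: [12, 5, 12, 8, 16, 18]
q=5: [18, 10, 23, 15, 18, 16]
q=6: [21, 14, 21, 17, 25, 27]
Optimal cycle mean attained by: cycle 3->6->3, total 4 + 5, length 2.
Answer: λ = 9/2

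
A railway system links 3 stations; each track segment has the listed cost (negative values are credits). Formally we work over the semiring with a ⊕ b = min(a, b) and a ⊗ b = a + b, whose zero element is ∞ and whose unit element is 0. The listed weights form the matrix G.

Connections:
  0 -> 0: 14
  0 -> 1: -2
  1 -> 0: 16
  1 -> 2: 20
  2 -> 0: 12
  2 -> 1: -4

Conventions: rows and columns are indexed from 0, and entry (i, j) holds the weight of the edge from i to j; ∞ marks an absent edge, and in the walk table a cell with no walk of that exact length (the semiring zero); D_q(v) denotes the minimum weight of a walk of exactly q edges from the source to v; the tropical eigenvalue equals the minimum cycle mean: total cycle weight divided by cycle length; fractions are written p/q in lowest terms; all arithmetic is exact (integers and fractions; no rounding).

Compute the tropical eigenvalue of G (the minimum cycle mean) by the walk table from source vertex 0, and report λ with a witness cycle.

q=0: [0, ∞, ∞]
q=1: [14, -2, ∞]
q=2: [14, 12, 18]
q=3: [28, 12, 32]
Optimal cycle mean attained by: cycle 0->1->0, total (-2) + 16, length 2.
Answer: λ = 7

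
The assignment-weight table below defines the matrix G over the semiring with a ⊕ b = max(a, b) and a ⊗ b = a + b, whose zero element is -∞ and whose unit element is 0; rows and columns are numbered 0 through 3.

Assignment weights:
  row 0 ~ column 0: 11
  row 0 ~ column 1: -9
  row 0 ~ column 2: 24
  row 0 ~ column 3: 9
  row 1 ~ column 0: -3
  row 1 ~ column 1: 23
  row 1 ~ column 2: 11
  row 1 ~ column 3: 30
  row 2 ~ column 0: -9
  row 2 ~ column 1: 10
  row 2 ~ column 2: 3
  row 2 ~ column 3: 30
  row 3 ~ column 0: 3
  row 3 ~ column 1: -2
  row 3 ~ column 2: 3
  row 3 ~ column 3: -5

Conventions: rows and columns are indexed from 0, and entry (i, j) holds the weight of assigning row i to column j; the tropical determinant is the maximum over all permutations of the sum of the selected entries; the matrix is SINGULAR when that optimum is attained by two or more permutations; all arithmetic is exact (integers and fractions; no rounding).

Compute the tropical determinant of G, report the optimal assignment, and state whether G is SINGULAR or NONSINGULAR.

σ = (0, 1, 2, 3): 11 + 23 + 3 + (-5) = 32
σ = (0, 1, 3, 2): 11 + 23 + 30 + 3 = 67
σ = (0, 2, 1, 3): 11 + 11 + 10 + (-5) = 27
σ = (0, 2, 3, 1): 11 + 11 + 30 + (-2) = 50
σ = (0, 3, 1, 2): 11 + 30 + 10 + 3 = 54
σ = (0, 3, 2, 1): 11 + 30 + 3 + (-2) = 42
σ = (1, 0, 2, 3): (-9) + (-3) + 3 + (-5) = -14
σ = (1, 0, 3, 2): (-9) + (-3) + 30 + 3 = 21
σ = (1, 2, 0, 3): (-9) + 11 + (-9) + (-5) = -12
σ = (1, 2, 3, 0): (-9) + 11 + 30 + 3 = 35
σ = (1, 3, 0, 2): (-9) + 30 + (-9) + 3 = 15
σ = (1, 3, 2, 0): (-9) + 30 + 3 + 3 = 27
σ = (2, 0, 1, 3): 24 + (-3) + 10 + (-5) = 26
σ = (2, 0, 3, 1): 24 + (-3) + 30 + (-2) = 49
σ = (2, 1, 0, 3): 24 + 23 + (-9) + (-5) = 33
σ = (2, 1, 3, 0): 24 + 23 + 30 + 3 = 80
σ = (2, 3, 0, 1): 24 + 30 + (-9) + (-2) = 43
σ = (2, 3, 1, 0): 24 + 30 + 10 + 3 = 67
σ = (3, 0, 1, 2): 9 + (-3) + 10 + 3 = 19
σ = (3, 0, 2, 1): 9 + (-3) + 3 + (-2) = 7
σ = (3, 1, 0, 2): 9 + 23 + (-9) + 3 = 26
σ = (3, 1, 2, 0): 9 + 23 + 3 + 3 = 38
σ = (3, 2, 0, 1): 9 + 11 + (-9) + (-2) = 9
σ = (3, 2, 1, 0): 9 + 11 + 10 + 3 = 33
Optimal value attained by: σ = (2, 1, 3, 0).
Answer: det⊕(G) = 80; verdict: NONSINGULAR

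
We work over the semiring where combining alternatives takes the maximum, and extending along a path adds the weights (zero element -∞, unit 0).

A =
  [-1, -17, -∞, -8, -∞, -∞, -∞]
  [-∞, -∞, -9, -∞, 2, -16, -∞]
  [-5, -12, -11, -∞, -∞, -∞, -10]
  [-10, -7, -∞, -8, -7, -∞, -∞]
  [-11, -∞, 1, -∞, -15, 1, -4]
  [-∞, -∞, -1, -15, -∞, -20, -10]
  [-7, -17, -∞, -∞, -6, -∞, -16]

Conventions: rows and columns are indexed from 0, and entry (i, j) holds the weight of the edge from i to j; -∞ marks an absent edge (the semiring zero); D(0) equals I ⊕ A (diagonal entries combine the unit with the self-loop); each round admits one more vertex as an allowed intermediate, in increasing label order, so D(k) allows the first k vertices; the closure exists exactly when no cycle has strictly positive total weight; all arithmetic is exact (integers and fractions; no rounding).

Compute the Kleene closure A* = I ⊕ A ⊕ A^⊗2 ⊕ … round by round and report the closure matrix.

D(0):
  [0, -17, -∞, -8, -∞, -∞, -∞]
  [-∞, 0, -9, -∞, 2, -16, -∞]
  [-5, -12, 0, -∞, -∞, -∞, -10]
  [-10, -7, -∞, 0, -7, -∞, -∞]
  [-11, -∞, 1, -∞, 0, 1, -4]
  [-∞, -∞, -1, -15, -∞, 0, -10]
  [-7, -17, -∞, -∞, -6, -∞, 0]
D(1):
  [0, -17, -∞, -8, -∞, -∞, -∞]
  [-∞, 0, -9, -∞, 2, -16, -∞]
  [-5, -12, 0, -13, -∞, -∞, -10]
  [-10, -7, -∞, 0, -7, -∞, -∞]
  [-11, -28, 1, -19, 0, 1, -4]
  [-∞, -∞, -1, -15, -∞, 0, -10]
  [-7, -17, -∞, -15, -6, -∞, 0]
D(2):
  [0, -17, -26, -8, -15, -33, -∞]
  [-∞, 0, -9, -∞, 2, -16, -∞]
  [-5, -12, 0, -13, -10, -28, -10]
  [-10, -7, -16, 0, -5, -23, -∞]
  [-11, -28, 1, -19, 0, 1, -4]
  [-∞, -∞, -1, -15, -∞, 0, -10]
  [-7, -17, -26, -15, -6, -33, 0]
D(3):
  [0, -17, -26, -8, -15, -33, -36]
  [-14, 0, -9, -22, 2, -16, -19]
  [-5, -12, 0, -13, -10, -28, -10]
  [-10, -7, -16, 0, -5, -23, -26]
  [-4, -11, 1, -12, 0, 1, -4]
  [-6, -13, -1, -14, -11, 0, -10]
  [-7, -17, -26, -15, -6, -33, 0]
D(4):
  [0, -15, -24, -8, -13, -31, -34]
  [-14, 0, -9, -22, 2, -16, -19]
  [-5, -12, 0, -13, -10, -28, -10]
  [-10, -7, -16, 0, -5, -23, -26]
  [-4, -11, 1, -12, 0, 1, -4]
  [-6, -13, -1, -14, -11, 0, -10]
  [-7, -17, -26, -15, -6, -33, 0]
D(5):
  [0, -15, -12, -8, -13, -12, -17]
  [-2, 0, 3, -10, 2, 3, -2]
  [-5, -12, 0, -13, -10, -9, -10]
  [-9, -7, -4, 0, -5, -4, -9]
  [-4, -11, 1, -12, 0, 1, -4]
  [-6, -13, -1, -14, -11, 0, -10]
  [-7, -17, -5, -15, -6, -5, 0]
D(6):
  [0, -15, -12, -8, -13, -12, -17]
  [-2, 0, 3, -10, 2, 3, -2]
  [-5, -12, 0, -13, -10, -9, -10]
  [-9, -7, -4, 0, -5, -4, -9]
  [-4, -11, 1, -12, 0, 1, -4]
  [-6, -13, -1, -14, -11, 0, -10]
  [-7, -17, -5, -15, -6, -5, 0]
D(7):
  [0, -15, -12, -8, -13, -12, -17]
  [-2, 0, 3, -10, 2, 3, -2]
  [-5, -12, 0, -13, -10, -9, -10]
  [-9, -7, -4, 0, -5, -4, -9]
  [-4, -11, 1, -12, 0, 1, -4]
  [-6, -13, -1, -14, -11, 0, -10]
  [-7, -17, -5, -15, -6, -5, 0]
Answer: A* = [[0, -15, -12, -8, -13, -12, -17], [-2, 0, 3, -10, 2, 3, -2], [-5, -12, 0, -13, -10, -9, -10], [-9, -7, -4, 0, -5, -4, -9], [-4, -11, 1, -12, 0, 1, -4], [-6, -13, -1, -14, -11, 0, -10], [-7, -17, -5, -15, -6, -5, 0]]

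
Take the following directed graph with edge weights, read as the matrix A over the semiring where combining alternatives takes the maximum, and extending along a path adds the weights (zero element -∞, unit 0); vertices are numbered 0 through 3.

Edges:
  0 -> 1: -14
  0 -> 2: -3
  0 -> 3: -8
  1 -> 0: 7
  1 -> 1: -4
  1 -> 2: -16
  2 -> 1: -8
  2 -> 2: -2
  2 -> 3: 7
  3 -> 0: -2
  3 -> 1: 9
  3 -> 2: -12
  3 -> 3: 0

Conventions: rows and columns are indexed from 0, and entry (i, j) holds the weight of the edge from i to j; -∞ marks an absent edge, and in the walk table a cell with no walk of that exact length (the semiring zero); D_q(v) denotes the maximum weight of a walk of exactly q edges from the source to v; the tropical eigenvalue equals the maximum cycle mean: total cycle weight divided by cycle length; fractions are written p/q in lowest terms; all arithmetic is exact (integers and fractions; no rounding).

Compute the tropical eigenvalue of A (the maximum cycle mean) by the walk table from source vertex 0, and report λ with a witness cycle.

q=0: [0, -∞, -∞, -∞]
q=1: [-∞, -14, -3, -8]
q=2: [-7, 1, -5, 4]
q=3: [8, 13, -7, 4]
q=4: [20, 13, 5, 4]
Optimal cycle mean attained by: cycle 0->2->3->1->0, total (-3) + 7 + 9 + 7, length 4.
Answer: λ = 5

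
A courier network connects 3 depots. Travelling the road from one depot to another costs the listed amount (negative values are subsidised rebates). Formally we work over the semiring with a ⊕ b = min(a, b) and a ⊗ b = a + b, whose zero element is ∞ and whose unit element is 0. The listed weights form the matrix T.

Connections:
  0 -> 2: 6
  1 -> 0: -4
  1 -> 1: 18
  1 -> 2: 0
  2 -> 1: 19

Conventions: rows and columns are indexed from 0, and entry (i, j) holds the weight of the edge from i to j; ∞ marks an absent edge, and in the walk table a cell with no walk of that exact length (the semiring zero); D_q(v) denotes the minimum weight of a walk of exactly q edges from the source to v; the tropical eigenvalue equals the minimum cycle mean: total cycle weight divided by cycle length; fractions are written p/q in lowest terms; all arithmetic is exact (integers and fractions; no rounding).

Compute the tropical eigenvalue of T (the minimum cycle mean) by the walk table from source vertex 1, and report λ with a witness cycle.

q=0: [∞, 0, ∞]
q=1: [-4, 18, 0]
q=2: [14, 19, 2]
q=3: [15, 21, 19]
Optimal cycle mean attained by: cycle 0->2->1->0, total 6 + 19 + (-4), length 3.
Answer: λ = 7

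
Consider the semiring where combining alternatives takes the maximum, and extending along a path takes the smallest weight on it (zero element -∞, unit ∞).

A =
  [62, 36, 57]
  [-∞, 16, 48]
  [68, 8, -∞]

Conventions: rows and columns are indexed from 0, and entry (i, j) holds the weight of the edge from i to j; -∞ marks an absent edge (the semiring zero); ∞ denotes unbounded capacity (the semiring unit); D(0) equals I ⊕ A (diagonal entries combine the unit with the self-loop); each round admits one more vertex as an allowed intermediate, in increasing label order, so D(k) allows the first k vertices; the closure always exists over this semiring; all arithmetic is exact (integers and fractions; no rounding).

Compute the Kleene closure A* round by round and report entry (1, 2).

D(0):
  [∞, 36, 57]
  [-∞, ∞, 48]
  [68, 8, ∞]
D(1):
  [∞, 36, 57]
  [-∞, ∞, 48]
  [68, 36, ∞]
D(2):
  [∞, 36, 57]
  [-∞, ∞, 48]
  [68, 36, ∞]
D(3):
  [∞, 36, 57]
  [48, ∞, 48]
  [68, 36, ∞]
Answer: A*[1][2] = 48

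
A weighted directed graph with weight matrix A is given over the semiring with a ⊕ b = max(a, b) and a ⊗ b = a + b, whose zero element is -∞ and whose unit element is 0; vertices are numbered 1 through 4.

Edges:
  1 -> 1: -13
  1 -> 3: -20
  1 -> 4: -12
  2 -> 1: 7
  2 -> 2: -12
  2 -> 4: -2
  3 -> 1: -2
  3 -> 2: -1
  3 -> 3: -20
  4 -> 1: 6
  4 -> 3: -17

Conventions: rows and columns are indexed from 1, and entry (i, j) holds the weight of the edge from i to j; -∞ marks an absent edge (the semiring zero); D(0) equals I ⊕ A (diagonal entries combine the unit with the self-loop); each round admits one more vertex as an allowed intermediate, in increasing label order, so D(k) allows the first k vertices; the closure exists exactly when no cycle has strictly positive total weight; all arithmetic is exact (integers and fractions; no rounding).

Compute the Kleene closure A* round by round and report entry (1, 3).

D(0):
  [0, -∞, -20, -12]
  [7, 0, -∞, -2]
  [-2, -1, 0, -∞]
  [6, -∞, -17, 0]
D(1):
  [0, -∞, -20, -12]
  [7, 0, -13, -2]
  [-2, -1, 0, -14]
  [6, -∞, -14, 0]
D(2):
  [0, -∞, -20, -12]
  [7, 0, -13, -2]
  [6, -1, 0, -3]
  [6, -∞, -14, 0]
D(3):
  [0, -21, -20, -12]
  [7, 0, -13, -2]
  [6, -1, 0, -3]
  [6, -15, -14, 0]
D(4):
  [0, -21, -20, -12]
  [7, 0, -13, -2]
  [6, -1, 0, -3]
  [6, -15, -14, 0]
Answer: A*[1][3] = -20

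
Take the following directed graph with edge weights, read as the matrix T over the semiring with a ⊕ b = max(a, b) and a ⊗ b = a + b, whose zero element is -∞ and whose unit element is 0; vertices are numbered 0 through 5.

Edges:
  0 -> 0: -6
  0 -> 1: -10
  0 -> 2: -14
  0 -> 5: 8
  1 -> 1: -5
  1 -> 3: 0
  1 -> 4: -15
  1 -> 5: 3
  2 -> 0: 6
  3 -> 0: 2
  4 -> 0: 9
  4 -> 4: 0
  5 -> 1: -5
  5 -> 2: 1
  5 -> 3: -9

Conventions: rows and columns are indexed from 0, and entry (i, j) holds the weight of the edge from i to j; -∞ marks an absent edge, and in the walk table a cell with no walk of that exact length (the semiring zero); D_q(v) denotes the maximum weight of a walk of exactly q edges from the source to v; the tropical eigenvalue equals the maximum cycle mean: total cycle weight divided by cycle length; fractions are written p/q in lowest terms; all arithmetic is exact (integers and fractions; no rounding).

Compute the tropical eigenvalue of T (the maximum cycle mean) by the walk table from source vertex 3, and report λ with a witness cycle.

q=0: [-∞, -∞, -∞, 0, -∞, -∞]
q=1: [2, -∞, -∞, -∞, -∞, -∞]
q=2: [-4, -8, -12, -∞, -∞, 10]
q=3: [-6, 5, 11, 1, -23, 4]
q=4: [17, 0, 5, 5, -10, 8]
q=5: [11, 7, 9, 0, -10, 25]
q=6: [15, 20, 26, 16, -8, 19]
Optimal cycle mean attained by: cycle 0->5->2->0, total 8 + 1 + 6, length 3.
Answer: λ = 5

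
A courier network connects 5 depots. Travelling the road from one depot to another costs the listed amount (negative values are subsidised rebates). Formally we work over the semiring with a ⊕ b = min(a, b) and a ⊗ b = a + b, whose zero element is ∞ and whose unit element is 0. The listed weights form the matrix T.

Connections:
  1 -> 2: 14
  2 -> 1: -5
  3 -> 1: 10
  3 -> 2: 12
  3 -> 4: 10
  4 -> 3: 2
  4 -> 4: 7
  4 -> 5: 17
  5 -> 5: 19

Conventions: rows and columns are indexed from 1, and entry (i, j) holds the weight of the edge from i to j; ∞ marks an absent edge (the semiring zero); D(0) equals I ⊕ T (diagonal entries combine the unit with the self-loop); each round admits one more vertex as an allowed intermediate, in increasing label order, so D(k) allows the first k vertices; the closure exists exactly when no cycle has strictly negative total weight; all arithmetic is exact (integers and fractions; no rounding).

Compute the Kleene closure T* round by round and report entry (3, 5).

D(0):
  [0, 14, ∞, ∞, ∞]
  [-5, 0, ∞, ∞, ∞]
  [10, 12, 0, 10, ∞]
  [∞, ∞, 2, 0, 17]
  [∞, ∞, ∞, ∞, 0]
D(1):
  [0, 14, ∞, ∞, ∞]
  [-5, 0, ∞, ∞, ∞]
  [10, 12, 0, 10, ∞]
  [∞, ∞, 2, 0, 17]
  [∞, ∞, ∞, ∞, 0]
D(2):
  [0, 14, ∞, ∞, ∞]
  [-5, 0, ∞, ∞, ∞]
  [7, 12, 0, 10, ∞]
  [∞, ∞, 2, 0, 17]
  [∞, ∞, ∞, ∞, 0]
D(3):
  [0, 14, ∞, ∞, ∞]
  [-5, 0, ∞, ∞, ∞]
  [7, 12, 0, 10, ∞]
  [9, 14, 2, 0, 17]
  [∞, ∞, ∞, ∞, 0]
D(4):
  [0, 14, ∞, ∞, ∞]
  [-5, 0, ∞, ∞, ∞]
  [7, 12, 0, 10, 27]
  [9, 14, 2, 0, 17]
  [∞, ∞, ∞, ∞, 0]
D(5):
  [0, 14, ∞, ∞, ∞]
  [-5, 0, ∞, ∞, ∞]
  [7, 12, 0, 10, 27]
  [9, 14, 2, 0, 17]
  [∞, ∞, ∞, ∞, 0]
Answer: T*[3][5] = 27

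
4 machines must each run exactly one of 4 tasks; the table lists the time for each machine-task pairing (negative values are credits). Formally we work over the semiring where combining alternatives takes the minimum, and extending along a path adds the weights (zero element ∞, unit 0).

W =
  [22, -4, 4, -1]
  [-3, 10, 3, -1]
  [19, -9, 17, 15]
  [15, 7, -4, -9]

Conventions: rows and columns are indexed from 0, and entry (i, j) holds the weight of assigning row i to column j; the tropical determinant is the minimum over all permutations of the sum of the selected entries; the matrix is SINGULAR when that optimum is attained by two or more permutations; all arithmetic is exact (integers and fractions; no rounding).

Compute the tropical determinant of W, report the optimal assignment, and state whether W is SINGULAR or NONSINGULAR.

σ = (0, 1, 2, 3): 22 + 10 + 17 + (-9) = 40
σ = (0, 1, 3, 2): 22 + 10 + 15 + (-4) = 43
σ = (0, 2, 1, 3): 22 + 3 + (-9) + (-9) = 7
σ = (0, 2, 3, 1): 22 + 3 + 15 + 7 = 47
σ = (0, 3, 1, 2): 22 + (-1) + (-9) + (-4) = 8
σ = (0, 3, 2, 1): 22 + (-1) + 17 + 7 = 45
σ = (1, 0, 2, 3): (-4) + (-3) + 17 + (-9) = 1
σ = (1, 0, 3, 2): (-4) + (-3) + 15 + (-4) = 4
σ = (1, 2, 0, 3): (-4) + 3 + 19 + (-9) = 9
σ = (1, 2, 3, 0): (-4) + 3 + 15 + 15 = 29
σ = (1, 3, 0, 2): (-4) + (-1) + 19 + (-4) = 10
σ = (1, 3, 2, 0): (-4) + (-1) + 17 + 15 = 27
σ = (2, 0, 1, 3): 4 + (-3) + (-9) + (-9) = -17
σ = (2, 0, 3, 1): 4 + (-3) + 15 + 7 = 23
σ = (2, 1, 0, 3): 4 + 10 + 19 + (-9) = 24
σ = (2, 1, 3, 0): 4 + 10 + 15 + 15 = 44
σ = (2, 3, 0, 1): 4 + (-1) + 19 + 7 = 29
σ = (2, 3, 1, 0): 4 + (-1) + (-9) + 15 = 9
σ = (3, 0, 1, 2): (-1) + (-3) + (-9) + (-4) = -17
σ = (3, 0, 2, 1): (-1) + (-3) + 17 + 7 = 20
σ = (3, 1, 0, 2): (-1) + 10 + 19 + (-4) = 24
σ = (3, 1, 2, 0): (-1) + 10 + 17 + 15 = 41
σ = (3, 2, 0, 1): (-1) + 3 + 19 + 7 = 28
σ = (3, 2, 1, 0): (-1) + 3 + (-9) + 15 = 8
Optimal value attained by: σ = (2, 0, 1, 3).
Answer: det⊕(W) = -17; verdict: SINGULAR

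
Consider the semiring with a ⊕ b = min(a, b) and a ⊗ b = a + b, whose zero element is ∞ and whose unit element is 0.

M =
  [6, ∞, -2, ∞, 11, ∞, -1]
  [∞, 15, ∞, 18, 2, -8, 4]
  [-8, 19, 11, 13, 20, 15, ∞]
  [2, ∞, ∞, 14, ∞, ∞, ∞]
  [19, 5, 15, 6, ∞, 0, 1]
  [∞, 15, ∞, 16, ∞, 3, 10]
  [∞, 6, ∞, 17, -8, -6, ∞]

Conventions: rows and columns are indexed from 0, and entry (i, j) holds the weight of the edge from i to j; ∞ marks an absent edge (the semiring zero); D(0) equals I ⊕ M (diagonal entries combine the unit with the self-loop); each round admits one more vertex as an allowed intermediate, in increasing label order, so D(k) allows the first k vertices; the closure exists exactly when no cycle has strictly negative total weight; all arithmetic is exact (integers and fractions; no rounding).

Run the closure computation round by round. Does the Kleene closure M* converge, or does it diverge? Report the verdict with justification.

D(0):
  [0, ∞, -2, ∞, 11, ∞, -1]
  [∞, 0, ∞, 18, 2, -8, 4]
  [-8, 19, 0, 13, 20, 15, ∞]
  [2, ∞, ∞, 0, ∞, ∞, ∞]
  [19, 5, 15, 6, 0, 0, 1]
  [∞, 15, ∞, 16, ∞, 0, 10]
  [∞, 6, ∞, 17, -8, -6, 0]
Detection: at round 1, diagonal entry (2, 2) turns strictly negative.
Key observation: the cycle 2->0->2 has total weight (-8) + (-2), which is strictly negative.
Answer: DIVERGES — negative cycle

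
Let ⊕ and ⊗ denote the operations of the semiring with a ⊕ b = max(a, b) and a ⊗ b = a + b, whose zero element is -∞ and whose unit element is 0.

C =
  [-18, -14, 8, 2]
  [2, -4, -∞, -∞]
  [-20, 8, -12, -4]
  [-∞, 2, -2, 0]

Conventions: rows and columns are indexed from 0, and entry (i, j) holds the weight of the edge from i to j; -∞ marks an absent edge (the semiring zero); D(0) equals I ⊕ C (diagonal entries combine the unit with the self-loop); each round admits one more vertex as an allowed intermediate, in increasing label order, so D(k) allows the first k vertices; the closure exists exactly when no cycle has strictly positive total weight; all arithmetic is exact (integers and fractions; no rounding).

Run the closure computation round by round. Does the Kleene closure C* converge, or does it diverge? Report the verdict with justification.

D(0):
  [0, -14, 8, 2]
  [2, 0, -∞, -∞]
  [-20, 8, 0, -4]
  [-∞, 2, -2, 0]
D(1):
  [0, -14, 8, 2]
  [2, 0, 10, 4]
  [-20, 8, 0, -4]
  [-∞, 2, -2, 0]
Detection: at round 2, diagonal entry (2, 2) turns strictly positive.
Key observation: the cycle 2->1->0->2 has total weight 8 + 2 + 8, which is strictly positive.
Answer: DIVERGES — positive cycle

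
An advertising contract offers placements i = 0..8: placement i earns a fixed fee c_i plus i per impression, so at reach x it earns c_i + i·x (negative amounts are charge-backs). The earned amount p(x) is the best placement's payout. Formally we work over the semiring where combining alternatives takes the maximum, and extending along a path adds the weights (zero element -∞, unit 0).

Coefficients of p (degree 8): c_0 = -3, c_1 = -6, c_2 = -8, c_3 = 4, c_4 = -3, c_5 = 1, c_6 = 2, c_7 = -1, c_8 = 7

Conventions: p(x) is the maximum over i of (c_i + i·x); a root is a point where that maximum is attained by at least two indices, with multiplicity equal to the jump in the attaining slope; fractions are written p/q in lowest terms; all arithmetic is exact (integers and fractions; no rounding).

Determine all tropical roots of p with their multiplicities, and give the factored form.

hull edge (i=0, c=-3) to (i=3, c=4): slope 7/3, span 3
hull edge (i=3, c=4) to (i=8, c=7): slope 3/5, span 5
Factored form: p(x) = 7 ⊗ (x ⊕ (-7/3)) ⊗ (x ⊕ (-7/3)) ⊗ (x ⊕ (-7/3)) ⊗ (x ⊕ (-3/5)) ⊗ (x ⊕ (-3/5)) ⊗ (x ⊕ (-3/5)) ⊗ (x ⊕ (-3/5)) ⊗ (x ⊕ (-3/5))
Answer: roots = -7/3 (mult 3), -3/5 (mult 5)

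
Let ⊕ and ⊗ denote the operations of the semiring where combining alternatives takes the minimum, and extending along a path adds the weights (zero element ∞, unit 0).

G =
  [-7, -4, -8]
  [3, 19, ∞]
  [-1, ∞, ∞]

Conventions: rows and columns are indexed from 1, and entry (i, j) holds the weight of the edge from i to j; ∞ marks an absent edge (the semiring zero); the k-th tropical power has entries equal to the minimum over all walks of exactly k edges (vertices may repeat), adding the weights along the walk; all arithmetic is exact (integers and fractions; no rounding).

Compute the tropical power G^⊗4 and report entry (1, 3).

G^⊗2:
  [-14, -11, -15]
  [-4, -1, -5]
  [-8, -5, -9]
G^⊗3:
  [-21, -18, -22]
  [-11, -8, -12]
  [-15, -12, -16]
G^⊗4:
  [-28, -25, -29]
  [-18, -15, -19]
  [-22, -19, -23]
Key observation: the optimum is the walk 1->1->1->1->3, with weight (-7) + (-7) + (-7) + (-8) = -29.
Optimal value attained by: walk 1->1->1->1->3.
Answer: (G^⊗4)[1][3] = -29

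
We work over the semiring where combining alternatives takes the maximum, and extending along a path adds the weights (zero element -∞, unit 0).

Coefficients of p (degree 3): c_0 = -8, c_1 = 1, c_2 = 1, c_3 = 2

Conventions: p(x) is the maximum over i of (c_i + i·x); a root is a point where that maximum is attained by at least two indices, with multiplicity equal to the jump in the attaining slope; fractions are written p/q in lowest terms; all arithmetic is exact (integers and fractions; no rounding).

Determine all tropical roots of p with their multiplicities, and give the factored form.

hull edge (i=0, c=-8) to (i=1, c=1): slope 9, span 1
hull edge (i=1, c=1) to (i=3, c=2): slope 1/2, span 2
Factored form: p(x) = 2 ⊗ (x ⊕ (-9)) ⊗ (x ⊕ (-1/2)) ⊗ (x ⊕ (-1/2))
Answer: roots = -9 (mult 1), -1/2 (mult 2)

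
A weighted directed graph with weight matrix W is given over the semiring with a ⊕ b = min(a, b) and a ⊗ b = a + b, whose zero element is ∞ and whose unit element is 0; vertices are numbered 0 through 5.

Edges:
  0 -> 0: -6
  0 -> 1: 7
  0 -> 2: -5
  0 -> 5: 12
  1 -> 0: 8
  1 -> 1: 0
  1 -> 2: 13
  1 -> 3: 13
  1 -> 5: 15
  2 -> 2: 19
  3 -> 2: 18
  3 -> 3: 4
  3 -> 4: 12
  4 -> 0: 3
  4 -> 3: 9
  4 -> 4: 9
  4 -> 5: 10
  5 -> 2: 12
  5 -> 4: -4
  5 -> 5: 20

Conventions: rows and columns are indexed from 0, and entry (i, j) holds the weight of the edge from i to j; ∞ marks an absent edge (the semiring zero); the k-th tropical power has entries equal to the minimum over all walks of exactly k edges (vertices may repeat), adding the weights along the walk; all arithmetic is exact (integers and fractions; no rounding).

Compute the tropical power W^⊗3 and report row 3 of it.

W^⊗2:
  [-12, 1, -11, 20, 8, 6]
  [2, 0, 3, 13, 11, 15]
  [∞, ∞, 38, ∞, ∞, ∞]
  [15, ∞, 22, 8, 16, 22]
  [-3, 10, -2, 13, 6, 15]
  [-1, ∞, 31, 5, 5, 6]
W^⊗3:
  [-18, -5, -17, 14, 2, 0]
  [-4, 0, -3, 13, 11, 14]
  [∞, ∞, 57, ∞, ∞, ∞]
  [9, 22, 10, 12, 18, 26]
  [-9, 4, -8, 15, 11, 9]
  [-7, 6, -6, 9, 2, 11]
Answer: row 3 of W^⊗3 = [9, 22, 10, 12, 18, 26]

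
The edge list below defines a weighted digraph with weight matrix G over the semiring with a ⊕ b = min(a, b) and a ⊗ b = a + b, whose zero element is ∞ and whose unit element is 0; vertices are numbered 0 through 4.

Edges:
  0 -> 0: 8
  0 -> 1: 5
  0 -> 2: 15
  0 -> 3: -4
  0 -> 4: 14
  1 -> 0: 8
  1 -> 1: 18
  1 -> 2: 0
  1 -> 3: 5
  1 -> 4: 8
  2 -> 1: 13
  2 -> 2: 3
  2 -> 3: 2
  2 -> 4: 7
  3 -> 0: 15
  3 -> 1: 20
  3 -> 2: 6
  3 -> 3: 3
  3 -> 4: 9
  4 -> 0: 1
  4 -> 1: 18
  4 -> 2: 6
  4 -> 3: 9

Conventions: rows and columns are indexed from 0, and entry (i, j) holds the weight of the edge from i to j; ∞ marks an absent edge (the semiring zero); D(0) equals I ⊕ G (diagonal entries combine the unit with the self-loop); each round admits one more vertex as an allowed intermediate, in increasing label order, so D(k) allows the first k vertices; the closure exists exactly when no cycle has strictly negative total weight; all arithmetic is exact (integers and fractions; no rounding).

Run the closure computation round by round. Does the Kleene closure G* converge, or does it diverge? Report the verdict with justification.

D(0):
  [0, 5, 15, -4, 14]
  [8, 0, 0, 5, 8]
  [∞, 13, 0, 2, 7]
  [15, 20, 6, 0, 9]
  [1, 18, 6, 9, 0]
D(1):
  [0, 5, 15, -4, 14]
  [8, 0, 0, 4, 8]
  [∞, 13, 0, 2, 7]
  [15, 20, 6, 0, 9]
  [1, 6, 6, -3, 0]
D(2):
  [0, 5, 5, -4, 13]
  [8, 0, 0, 4, 8]
  [21, 13, 0, 2, 7]
  [15, 20, 6, 0, 9]
  [1, 6, 6, -3, 0]
D(3):
  [0, 5, 5, -4, 12]
  [8, 0, 0, 2, 7]
  [21, 13, 0, 2, 7]
  [15, 19, 6, 0, 9]
  [1, 6, 6, -3, 0]
D(4):
  [0, 5, 2, -4, 5]
  [8, 0, 0, 2, 7]
  [17, 13, 0, 2, 7]
  [15, 19, 6, 0, 9]
  [1, 6, 3, -3, 0]
D(5):
  [0, 5, 2, -4, 5]
  [8, 0, 0, 2, 7]
  [8, 13, 0, 2, 7]
  [10, 15, 6, 0, 9]
  [1, 6, 3, -3, 0]
Key observation: every diagonal entry stays at the unit through all rounds, so no improving cycle exists.
Answer: CONVERGES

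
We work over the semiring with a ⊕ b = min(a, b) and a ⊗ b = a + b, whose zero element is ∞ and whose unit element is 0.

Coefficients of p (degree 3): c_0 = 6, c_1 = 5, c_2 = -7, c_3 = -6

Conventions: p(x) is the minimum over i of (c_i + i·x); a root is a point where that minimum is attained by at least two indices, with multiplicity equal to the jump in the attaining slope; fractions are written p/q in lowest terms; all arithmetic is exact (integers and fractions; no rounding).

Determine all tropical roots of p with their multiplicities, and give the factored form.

hull edge (i=0, c=6) to (i=2, c=-7): slope -13/2, span 2
hull edge (i=2, c=-7) to (i=3, c=-6): slope 1, span 1
Factored form: p(x) = -6 ⊗ (x ⊕ (-1)) ⊗ (x ⊕ 13/2) ⊗ (x ⊕ 13/2)
Answer: roots = -1 (mult 1), 13/2 (mult 2)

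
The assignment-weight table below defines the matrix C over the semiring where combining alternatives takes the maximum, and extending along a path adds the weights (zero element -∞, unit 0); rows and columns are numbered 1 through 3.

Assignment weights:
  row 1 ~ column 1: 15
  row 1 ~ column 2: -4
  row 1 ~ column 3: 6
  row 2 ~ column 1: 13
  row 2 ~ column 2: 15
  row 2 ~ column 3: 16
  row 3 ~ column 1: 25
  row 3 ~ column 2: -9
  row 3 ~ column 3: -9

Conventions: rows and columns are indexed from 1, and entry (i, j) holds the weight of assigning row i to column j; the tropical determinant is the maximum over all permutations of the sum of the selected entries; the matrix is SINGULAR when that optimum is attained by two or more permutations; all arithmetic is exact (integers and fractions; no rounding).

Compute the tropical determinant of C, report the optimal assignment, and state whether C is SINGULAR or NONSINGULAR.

σ = (1, 2, 3): 15 + 15 + (-9) = 21
σ = (1, 3, 2): 15 + 16 + (-9) = 22
σ = (2, 1, 3): (-4) + 13 + (-9) = 0
σ = (2, 3, 1): (-4) + 16 + 25 = 37
σ = (3, 1, 2): 6 + 13 + (-9) = 10
σ = (3, 2, 1): 6 + 15 + 25 = 46
Optimal value attained by: σ = (3, 2, 1).
Answer: det⊕(C) = 46; verdict: NONSINGULAR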